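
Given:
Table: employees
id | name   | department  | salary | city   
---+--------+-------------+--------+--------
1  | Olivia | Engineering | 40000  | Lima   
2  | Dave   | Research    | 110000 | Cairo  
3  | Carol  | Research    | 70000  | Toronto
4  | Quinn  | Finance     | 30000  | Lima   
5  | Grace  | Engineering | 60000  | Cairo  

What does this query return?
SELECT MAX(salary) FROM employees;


Salaries: 40000, 110000, 70000, 30000, 60000
MAX = 110000

110000


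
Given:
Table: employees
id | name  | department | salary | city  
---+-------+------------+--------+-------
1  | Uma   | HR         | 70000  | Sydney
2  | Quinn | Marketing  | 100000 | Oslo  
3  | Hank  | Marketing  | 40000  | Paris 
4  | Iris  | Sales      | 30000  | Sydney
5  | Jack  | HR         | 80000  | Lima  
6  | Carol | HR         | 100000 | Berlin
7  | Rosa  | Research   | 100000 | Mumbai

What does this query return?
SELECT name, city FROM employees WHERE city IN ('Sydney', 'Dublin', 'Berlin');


Filtering: city IN ('Sydney', 'Dublin', 'Berlin')
Matching: 3 rows

3 rows:
Uma, Sydney
Iris, Sydney
Carol, Berlin


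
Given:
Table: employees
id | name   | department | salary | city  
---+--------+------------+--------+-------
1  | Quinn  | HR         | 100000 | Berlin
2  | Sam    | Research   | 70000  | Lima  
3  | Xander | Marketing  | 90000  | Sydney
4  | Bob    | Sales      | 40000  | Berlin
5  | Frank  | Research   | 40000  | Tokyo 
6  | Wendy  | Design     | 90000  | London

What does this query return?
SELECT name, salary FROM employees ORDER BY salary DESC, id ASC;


Sorting by salary DESC, then id ASC for ties

6 rows:
Quinn, 100000
Xander, 90000
Wendy, 90000
Sam, 70000
Bob, 40000
Frank, 40000


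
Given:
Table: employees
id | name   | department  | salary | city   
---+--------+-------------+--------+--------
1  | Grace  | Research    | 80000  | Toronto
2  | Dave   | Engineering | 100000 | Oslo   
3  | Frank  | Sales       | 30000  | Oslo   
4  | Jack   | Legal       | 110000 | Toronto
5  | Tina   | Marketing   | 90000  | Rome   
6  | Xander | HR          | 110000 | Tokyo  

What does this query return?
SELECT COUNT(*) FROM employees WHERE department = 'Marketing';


Counting rows where department = 'Marketing'
  Tina -> MATCH


1


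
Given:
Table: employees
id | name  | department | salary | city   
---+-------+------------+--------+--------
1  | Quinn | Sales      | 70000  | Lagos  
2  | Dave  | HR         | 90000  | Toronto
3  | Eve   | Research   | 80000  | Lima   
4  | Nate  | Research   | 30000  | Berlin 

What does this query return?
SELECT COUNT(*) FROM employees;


COUNT(*) counts all rows

4


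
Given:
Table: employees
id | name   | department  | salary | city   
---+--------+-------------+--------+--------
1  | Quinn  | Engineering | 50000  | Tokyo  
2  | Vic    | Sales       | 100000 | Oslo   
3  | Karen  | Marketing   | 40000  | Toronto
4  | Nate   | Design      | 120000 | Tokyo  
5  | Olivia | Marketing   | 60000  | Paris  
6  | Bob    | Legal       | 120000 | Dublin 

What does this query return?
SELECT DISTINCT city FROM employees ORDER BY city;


All 'city' values (row order): Tokyo, Oslo, Toronto, Tokyo, Paris, Dublin
Removing duplicates leaves 5 unique value(s).

5 values:
Dublin
Oslo
Paris
Tokyo
Toronto


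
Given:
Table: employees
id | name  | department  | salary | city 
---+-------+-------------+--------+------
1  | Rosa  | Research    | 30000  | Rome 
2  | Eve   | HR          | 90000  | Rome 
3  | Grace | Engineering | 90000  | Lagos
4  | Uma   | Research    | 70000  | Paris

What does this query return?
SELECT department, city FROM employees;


Projecting columns: department, city

4 rows:
Research, Rome
HR, Rome
Engineering, Lagos
Research, Paris


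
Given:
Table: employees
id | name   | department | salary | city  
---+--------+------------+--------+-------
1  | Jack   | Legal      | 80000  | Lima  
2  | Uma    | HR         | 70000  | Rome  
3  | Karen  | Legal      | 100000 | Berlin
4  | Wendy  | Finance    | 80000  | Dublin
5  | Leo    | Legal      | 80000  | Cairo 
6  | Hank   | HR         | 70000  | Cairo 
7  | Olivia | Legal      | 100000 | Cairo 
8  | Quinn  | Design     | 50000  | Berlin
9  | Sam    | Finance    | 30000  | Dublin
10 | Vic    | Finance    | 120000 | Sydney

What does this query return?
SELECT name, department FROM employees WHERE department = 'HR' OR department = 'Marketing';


Filtering: department = 'HR' OR 'Marketing'
Matching: 2 rows

2 rows:
Uma, HR
Hank, HR


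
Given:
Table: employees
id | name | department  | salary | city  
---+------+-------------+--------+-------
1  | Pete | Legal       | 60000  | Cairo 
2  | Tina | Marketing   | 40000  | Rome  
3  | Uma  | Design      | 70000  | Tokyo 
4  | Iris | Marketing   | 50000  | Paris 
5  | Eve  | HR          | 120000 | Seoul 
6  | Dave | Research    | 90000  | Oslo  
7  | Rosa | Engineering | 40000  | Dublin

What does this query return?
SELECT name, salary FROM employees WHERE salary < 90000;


Filtering: salary < 90000
Matching: 5 rows

5 rows:
Pete, 60000
Tina, 40000
Uma, 70000
Iris, 50000
Rosa, 40000


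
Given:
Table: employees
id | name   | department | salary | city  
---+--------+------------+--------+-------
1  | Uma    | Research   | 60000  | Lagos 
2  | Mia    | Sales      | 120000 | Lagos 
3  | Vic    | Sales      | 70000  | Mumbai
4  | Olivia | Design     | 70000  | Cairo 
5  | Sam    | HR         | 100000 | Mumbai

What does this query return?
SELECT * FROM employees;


SELECT * returns all 5 rows with all columns

5 rows:
1, Uma, Research, 60000, Lagos
2, Mia, Sales, 120000, Lagos
3, Vic, Sales, 70000, Mumbai
4, Olivia, Design, 70000, Cairo
5, Sam, HR, 100000, Mumbai


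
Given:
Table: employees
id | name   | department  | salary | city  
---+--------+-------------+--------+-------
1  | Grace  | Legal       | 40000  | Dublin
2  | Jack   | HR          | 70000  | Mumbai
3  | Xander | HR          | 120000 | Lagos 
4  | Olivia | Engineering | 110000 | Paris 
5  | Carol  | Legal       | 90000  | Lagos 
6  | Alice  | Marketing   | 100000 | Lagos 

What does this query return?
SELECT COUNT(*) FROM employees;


COUNT(*) counts all rows

6


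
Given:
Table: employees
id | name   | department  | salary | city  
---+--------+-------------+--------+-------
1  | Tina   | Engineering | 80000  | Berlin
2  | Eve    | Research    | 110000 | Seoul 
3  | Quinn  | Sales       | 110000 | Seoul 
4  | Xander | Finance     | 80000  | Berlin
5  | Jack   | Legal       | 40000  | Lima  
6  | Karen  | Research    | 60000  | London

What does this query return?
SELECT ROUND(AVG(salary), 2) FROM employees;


SUM(salary) = 480000
COUNT = 6
ROUND(AVG, 2) = ROUND(480000 / 6, 2) = 80000.0

80000.0


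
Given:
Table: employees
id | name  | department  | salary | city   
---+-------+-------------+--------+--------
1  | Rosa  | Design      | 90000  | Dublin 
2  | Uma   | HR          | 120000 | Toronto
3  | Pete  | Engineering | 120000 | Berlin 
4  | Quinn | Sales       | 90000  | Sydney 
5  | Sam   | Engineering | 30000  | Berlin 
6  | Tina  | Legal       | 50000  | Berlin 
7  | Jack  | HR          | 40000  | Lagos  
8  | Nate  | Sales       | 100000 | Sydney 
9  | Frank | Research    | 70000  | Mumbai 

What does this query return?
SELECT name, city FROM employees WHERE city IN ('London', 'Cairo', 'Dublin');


Filtering: city IN ('London', 'Cairo', 'Dublin')
Matching: 1 rows

1 rows:
Rosa, Dublin


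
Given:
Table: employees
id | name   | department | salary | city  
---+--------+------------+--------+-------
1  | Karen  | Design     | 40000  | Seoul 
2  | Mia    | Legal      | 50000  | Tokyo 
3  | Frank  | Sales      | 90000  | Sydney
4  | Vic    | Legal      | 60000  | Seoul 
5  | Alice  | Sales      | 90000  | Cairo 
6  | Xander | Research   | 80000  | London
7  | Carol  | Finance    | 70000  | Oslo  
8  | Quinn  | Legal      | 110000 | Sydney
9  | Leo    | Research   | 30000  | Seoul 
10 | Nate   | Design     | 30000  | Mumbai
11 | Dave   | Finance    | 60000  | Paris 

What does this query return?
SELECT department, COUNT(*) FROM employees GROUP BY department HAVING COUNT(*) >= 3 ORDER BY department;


Groups with count >= 3:
  Legal: 3 -> PASS
  Design: 2 -> filtered out
  Finance: 2 -> filtered out
  Research: 2 -> filtered out
  Sales: 2 -> filtered out


1 groups:
Legal, 3


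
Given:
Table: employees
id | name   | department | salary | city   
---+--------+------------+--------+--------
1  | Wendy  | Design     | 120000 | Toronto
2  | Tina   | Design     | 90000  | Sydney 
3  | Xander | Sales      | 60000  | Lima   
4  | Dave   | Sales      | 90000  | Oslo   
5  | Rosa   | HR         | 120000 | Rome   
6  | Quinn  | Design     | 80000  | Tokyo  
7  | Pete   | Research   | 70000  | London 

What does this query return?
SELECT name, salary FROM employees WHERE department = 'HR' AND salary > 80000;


Filtering: department = 'HR' AND salary > 80000
Matching: 1 rows

1 rows:
Rosa, 120000


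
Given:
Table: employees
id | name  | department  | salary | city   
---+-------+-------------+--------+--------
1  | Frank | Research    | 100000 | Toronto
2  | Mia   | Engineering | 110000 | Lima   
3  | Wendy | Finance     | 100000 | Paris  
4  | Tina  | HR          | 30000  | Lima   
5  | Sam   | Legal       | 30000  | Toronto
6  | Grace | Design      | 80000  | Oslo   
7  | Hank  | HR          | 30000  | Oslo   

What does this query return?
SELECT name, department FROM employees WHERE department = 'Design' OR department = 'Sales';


Filtering: department = 'Design' OR 'Sales'
Matching: 1 rows

1 rows:
Grace, Design


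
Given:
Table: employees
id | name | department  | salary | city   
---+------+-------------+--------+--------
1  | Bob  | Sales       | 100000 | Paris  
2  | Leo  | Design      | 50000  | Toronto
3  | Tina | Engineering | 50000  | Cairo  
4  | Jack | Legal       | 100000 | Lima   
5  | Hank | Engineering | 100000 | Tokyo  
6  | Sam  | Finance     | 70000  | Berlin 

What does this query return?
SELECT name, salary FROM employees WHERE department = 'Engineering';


Filtering: department = 'Engineering'
Matching rows: 2

2 rows:
Tina, 50000
Hank, 100000


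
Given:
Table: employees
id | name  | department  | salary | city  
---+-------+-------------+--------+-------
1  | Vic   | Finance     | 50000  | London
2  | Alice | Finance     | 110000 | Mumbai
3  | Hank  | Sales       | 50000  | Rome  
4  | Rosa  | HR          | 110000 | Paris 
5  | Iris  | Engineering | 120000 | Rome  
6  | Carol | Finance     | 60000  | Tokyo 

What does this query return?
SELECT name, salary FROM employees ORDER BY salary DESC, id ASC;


Sorting by salary DESC, then id ASC for ties

6 rows:
Iris, 120000
Alice, 110000
Rosa, 110000
Carol, 60000
Vic, 50000
Hank, 50000


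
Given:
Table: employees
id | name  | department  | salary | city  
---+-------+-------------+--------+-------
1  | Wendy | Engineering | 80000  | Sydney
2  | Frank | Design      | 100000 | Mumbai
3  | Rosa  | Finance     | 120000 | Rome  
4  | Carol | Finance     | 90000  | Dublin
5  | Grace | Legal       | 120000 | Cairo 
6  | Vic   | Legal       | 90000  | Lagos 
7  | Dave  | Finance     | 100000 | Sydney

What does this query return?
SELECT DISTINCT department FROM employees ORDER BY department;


All 'department' values (row order): Engineering, Design, Finance, Finance, Legal, Legal, Finance
Removing duplicates leaves 4 unique value(s).

4 values:
Design
Engineering
Finance
Legal


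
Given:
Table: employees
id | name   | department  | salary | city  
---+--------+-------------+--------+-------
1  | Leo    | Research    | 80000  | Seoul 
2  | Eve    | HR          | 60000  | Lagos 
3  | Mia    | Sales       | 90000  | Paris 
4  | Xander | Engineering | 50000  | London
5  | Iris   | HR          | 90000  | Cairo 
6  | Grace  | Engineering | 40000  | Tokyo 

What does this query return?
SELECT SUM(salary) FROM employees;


SUM(salary) = 80000 + 60000 + 90000 + 50000 + 90000 + 40000 = 410000

410000


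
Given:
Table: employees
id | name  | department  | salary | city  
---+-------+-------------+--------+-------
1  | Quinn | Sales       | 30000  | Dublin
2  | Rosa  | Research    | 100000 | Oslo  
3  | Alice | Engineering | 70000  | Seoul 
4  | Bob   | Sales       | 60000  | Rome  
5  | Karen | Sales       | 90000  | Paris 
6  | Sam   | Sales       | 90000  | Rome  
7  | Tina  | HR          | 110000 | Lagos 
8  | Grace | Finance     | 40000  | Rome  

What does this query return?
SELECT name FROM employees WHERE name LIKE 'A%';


LIKE 'A%' matches names starting with 'A'
Matching: 1

1 rows:
Alice


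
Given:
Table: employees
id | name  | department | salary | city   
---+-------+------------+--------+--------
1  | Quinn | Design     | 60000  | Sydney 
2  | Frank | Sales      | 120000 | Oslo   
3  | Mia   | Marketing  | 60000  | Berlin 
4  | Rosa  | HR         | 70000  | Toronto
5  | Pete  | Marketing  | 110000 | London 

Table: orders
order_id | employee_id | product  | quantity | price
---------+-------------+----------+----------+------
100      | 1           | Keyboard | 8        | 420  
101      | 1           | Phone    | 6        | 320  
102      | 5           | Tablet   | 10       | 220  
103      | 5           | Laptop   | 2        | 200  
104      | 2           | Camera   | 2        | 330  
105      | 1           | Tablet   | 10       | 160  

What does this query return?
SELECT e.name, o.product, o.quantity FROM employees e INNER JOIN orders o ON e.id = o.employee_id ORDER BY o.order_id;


Joining employees.id = orders.employee_id:
  employee Quinn (id=1) -> order Keyboard
  employee Quinn (id=1) -> order Phone
  employee Pete (id=5) -> order Tablet
  employee Pete (id=5) -> order Laptop
  employee Frank (id=2) -> order Camera
  employee Quinn (id=1) -> order Tablet


6 rows:
Quinn, Keyboard, 8
Quinn, Phone, 6
Pete, Tablet, 10
Pete, Laptop, 2
Frank, Camera, 2
Quinn, Tablet, 10


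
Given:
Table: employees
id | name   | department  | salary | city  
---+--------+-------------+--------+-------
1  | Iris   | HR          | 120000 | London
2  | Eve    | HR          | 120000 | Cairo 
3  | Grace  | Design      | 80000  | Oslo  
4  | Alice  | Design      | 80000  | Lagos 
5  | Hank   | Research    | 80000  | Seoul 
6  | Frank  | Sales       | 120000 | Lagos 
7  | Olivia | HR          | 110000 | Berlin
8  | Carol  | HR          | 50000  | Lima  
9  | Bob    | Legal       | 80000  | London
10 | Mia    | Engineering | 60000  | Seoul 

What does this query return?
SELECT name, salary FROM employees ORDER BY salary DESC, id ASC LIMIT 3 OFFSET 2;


Sort by salary DESC (id ASC tiebreak), then skip 2 and take 3
Rows 3 through 5

3 rows:
Frank, 120000
Olivia, 110000
Grace, 80000


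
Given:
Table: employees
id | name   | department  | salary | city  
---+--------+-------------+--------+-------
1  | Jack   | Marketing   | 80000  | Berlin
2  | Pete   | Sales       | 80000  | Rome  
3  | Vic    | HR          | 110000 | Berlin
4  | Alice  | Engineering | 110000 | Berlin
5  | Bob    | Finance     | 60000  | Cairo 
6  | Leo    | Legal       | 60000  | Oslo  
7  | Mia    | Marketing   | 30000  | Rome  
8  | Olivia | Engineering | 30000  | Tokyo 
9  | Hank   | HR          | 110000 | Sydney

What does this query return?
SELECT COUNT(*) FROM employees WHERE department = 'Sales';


Counting rows where department = 'Sales'
  Pete -> MATCH


1


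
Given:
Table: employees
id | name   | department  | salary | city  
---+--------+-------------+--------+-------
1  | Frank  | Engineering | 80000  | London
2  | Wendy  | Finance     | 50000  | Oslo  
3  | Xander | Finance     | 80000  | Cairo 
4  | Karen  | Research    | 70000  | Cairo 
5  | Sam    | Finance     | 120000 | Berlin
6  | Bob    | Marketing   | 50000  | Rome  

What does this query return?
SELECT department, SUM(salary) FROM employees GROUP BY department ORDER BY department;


Summing salary within each department:
  Engineering: 80000 = 80000
  Finance: 50000 + 80000 + 120000 = 250000
  Marketing: 50000 = 50000
  Research: 70000 = 70000


4 groups:
Engineering, 80000
Finance, 250000
Marketing, 50000
Research, 70000


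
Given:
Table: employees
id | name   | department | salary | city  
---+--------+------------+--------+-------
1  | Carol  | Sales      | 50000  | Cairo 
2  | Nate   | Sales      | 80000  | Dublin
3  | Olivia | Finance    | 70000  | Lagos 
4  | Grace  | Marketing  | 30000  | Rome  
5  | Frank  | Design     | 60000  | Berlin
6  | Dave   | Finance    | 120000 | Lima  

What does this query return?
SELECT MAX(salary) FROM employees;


Salaries: 50000, 80000, 70000, 30000, 60000, 120000
MAX = 120000

120000


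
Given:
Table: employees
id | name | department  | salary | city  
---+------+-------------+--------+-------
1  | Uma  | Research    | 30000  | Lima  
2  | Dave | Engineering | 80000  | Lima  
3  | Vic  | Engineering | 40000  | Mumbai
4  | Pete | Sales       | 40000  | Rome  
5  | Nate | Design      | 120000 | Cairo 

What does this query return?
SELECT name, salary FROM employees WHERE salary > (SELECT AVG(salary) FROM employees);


Subquery: AVG(salary) = 62000.0
Filtering: salary > 62000.0
  Dave (80000) -> MATCH
  Nate (120000) -> MATCH


2 rows:
Dave, 80000
Nate, 120000


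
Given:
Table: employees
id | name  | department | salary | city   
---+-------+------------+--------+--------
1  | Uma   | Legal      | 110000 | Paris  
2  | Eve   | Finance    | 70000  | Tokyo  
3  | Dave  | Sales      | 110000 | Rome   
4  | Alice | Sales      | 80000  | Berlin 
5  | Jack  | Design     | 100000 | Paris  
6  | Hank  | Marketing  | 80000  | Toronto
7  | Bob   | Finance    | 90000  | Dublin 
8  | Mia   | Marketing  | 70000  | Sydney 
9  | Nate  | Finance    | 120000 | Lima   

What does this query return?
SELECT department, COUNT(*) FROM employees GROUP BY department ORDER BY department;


Assigning each row to its department group:
  Uma -> Legal
  Eve -> Finance
  Dave -> Sales
  Alice -> Sales
  Jack -> Design
  Hank -> Marketing
  Bob -> Finance
  Mia -> Marketing
  Nate -> Finance


5 groups:
Design, 1
Finance, 3
Legal, 1
Marketing, 2
Sales, 2


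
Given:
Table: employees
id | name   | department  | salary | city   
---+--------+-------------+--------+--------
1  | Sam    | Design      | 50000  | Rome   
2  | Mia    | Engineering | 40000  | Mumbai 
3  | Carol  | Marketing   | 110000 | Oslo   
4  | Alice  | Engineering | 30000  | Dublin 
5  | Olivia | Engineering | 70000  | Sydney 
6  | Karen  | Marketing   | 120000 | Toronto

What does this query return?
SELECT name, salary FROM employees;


Projecting columns: name, salary

6 rows:
Sam, 50000
Mia, 40000
Carol, 110000
Alice, 30000
Olivia, 70000
Karen, 120000


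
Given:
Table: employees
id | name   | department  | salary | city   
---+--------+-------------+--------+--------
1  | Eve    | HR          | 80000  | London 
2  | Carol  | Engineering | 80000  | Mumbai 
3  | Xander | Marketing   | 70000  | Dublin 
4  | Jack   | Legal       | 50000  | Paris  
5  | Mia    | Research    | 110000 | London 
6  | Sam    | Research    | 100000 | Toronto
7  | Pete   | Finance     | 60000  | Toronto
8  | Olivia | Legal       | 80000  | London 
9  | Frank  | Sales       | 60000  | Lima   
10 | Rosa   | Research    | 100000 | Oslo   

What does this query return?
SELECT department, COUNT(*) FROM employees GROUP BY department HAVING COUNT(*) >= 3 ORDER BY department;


Groups with count >= 3:
  Research: 3 -> PASS
  Engineering: 1 -> filtered out
  Finance: 1 -> filtered out
  HR: 1 -> filtered out
  Legal: 2 -> filtered out
  Marketing: 1 -> filtered out
  Sales: 1 -> filtered out


1 groups:
Research, 3


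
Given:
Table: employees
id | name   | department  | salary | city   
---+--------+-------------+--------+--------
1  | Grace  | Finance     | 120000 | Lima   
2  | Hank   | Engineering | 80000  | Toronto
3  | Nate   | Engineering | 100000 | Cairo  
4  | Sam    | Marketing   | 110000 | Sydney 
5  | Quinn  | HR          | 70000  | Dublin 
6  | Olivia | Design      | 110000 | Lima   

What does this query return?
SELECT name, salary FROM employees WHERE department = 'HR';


Filtering: department = 'HR'
Matching rows: 1

1 rows:
Quinn, 70000


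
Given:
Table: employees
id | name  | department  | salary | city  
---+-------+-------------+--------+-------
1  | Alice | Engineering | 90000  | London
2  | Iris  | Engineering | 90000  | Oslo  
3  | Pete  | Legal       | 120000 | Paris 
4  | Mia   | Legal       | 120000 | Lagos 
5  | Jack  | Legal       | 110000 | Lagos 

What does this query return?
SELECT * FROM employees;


SELECT * returns all 5 rows with all columns

5 rows:
1, Alice, Engineering, 90000, London
2, Iris, Engineering, 90000, Oslo
3, Pete, Legal, 120000, Paris
4, Mia, Legal, 120000, Lagos
5, Jack, Legal, 110000, Lagos


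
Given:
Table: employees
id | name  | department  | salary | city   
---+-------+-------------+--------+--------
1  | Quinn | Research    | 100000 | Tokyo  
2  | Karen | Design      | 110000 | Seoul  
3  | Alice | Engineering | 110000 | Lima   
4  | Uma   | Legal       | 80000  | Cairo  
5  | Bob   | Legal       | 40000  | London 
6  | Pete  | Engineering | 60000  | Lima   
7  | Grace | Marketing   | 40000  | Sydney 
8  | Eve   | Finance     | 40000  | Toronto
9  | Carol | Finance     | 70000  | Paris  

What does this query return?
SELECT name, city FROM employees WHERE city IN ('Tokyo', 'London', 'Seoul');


Filtering: city IN ('Tokyo', 'London', 'Seoul')
Matching: 3 rows

3 rows:
Quinn, Tokyo
Karen, Seoul
Bob, London


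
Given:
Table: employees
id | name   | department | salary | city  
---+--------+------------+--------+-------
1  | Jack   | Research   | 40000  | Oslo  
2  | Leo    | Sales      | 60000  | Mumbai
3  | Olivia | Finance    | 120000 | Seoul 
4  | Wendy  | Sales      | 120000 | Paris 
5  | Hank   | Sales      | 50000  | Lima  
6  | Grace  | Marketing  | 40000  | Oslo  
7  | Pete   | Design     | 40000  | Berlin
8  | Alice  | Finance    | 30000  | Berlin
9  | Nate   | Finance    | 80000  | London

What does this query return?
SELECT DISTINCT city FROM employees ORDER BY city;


All 'city' values (row order): Oslo, Mumbai, Seoul, Paris, Lima, Oslo, Berlin, Berlin, London
Removing duplicates leaves 7 unique value(s).

7 values:
Berlin
Lima
London
Mumbai
Oslo
Paris
Seoul


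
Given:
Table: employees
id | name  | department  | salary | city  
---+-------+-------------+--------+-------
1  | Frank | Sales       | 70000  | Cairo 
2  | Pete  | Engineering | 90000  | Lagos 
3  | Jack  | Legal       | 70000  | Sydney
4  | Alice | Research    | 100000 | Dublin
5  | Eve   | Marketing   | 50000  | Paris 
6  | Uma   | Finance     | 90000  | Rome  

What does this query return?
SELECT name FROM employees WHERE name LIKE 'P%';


LIKE 'P%' matches names starting with 'P'
Matching: 1

1 rows:
Pete


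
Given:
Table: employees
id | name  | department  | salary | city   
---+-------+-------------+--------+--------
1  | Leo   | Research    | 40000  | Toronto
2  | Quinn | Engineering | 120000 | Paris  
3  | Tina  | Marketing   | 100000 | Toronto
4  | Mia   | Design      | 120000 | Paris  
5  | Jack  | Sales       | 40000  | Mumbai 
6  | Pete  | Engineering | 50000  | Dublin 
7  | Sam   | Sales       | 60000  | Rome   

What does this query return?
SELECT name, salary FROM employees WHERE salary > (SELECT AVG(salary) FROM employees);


Subquery: AVG(salary) = 75714.29
Filtering: salary > 75714.29
  Quinn (120000) -> MATCH
  Tina (100000) -> MATCH
  Mia (120000) -> MATCH


3 rows:
Quinn, 120000
Tina, 100000
Mia, 120000


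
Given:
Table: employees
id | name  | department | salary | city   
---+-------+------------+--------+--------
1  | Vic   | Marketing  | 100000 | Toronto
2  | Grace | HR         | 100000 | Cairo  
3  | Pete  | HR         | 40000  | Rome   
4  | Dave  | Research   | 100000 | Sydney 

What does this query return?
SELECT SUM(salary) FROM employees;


SUM(salary) = 100000 + 100000 + 40000 + 100000 = 340000

340000


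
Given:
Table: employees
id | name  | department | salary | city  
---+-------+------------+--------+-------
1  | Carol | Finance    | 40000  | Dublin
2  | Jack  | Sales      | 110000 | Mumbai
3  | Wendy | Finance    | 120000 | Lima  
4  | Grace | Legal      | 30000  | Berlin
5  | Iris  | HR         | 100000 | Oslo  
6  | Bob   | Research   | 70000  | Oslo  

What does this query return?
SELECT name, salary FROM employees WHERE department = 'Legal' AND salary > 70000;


Filtering: department = 'Legal' AND salary > 70000
Matching: 0 rows

Empty result set (0 rows)


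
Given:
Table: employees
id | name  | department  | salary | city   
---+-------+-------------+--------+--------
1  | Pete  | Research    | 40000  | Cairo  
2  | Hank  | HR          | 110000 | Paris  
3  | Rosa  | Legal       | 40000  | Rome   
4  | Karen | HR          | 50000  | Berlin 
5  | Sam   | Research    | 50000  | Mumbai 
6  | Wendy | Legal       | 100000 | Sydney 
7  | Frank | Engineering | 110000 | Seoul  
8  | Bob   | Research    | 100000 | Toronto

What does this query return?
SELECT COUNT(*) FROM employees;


COUNT(*) counts all rows

8


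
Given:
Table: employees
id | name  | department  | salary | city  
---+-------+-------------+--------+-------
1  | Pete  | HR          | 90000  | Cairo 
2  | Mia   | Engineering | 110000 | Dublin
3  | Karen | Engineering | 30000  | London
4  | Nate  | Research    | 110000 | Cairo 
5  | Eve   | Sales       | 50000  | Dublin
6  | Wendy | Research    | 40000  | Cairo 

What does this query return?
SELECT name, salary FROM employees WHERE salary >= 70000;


Filtering: salary >= 70000
Matching: 3 rows

3 rows:
Pete, 90000
Mia, 110000
Nate, 110000


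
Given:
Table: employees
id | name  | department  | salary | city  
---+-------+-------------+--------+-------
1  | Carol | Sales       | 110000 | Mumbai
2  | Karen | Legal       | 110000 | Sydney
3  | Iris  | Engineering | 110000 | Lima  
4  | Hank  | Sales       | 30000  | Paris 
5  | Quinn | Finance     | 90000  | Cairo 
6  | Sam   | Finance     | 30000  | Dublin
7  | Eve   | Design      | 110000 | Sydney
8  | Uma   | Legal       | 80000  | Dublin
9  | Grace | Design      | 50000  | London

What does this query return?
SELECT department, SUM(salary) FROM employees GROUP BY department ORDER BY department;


Summing salary within each department:
  Design: 110000 + 50000 = 160000
  Engineering: 110000 = 110000
  Finance: 90000 + 30000 = 120000
  Legal: 110000 + 80000 = 190000
  Sales: 110000 + 30000 = 140000


5 groups:
Design, 160000
Engineering, 110000
Finance, 120000
Legal, 190000
Sales, 140000


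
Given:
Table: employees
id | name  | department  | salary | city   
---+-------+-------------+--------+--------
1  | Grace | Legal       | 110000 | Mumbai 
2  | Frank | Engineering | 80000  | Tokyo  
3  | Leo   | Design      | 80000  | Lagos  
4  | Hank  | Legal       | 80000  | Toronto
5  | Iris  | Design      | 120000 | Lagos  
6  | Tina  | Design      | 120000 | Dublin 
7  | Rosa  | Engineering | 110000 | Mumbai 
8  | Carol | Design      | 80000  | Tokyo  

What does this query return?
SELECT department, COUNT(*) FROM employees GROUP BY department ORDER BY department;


Assigning each row to its department group:
  Grace -> Legal
  Frank -> Engineering
  Leo -> Design
  Hank -> Legal
  Iris -> Design
  Tina -> Design
  Rosa -> Engineering
  Carol -> Design


3 groups:
Design, 4
Engineering, 2
Legal, 2


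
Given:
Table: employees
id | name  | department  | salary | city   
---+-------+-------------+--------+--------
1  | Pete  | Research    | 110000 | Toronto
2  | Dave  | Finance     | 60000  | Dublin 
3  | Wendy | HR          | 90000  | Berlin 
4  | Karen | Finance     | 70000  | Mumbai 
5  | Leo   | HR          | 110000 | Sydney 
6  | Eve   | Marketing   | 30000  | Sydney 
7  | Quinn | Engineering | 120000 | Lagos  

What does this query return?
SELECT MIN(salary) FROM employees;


Salaries: 110000, 60000, 90000, 70000, 110000, 30000, 120000
MIN = 30000

30000


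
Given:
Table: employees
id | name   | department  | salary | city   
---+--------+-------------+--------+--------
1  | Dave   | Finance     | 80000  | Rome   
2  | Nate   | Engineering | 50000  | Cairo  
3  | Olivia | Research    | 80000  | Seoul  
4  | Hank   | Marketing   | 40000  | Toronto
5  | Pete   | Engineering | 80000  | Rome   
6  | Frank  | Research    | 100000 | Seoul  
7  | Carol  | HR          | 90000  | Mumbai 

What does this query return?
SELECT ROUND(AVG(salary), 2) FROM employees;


SUM(salary) = 520000
COUNT = 7
ROUND(AVG, 2) = ROUND(520000 / 7, 2) = 74285.71

74285.71


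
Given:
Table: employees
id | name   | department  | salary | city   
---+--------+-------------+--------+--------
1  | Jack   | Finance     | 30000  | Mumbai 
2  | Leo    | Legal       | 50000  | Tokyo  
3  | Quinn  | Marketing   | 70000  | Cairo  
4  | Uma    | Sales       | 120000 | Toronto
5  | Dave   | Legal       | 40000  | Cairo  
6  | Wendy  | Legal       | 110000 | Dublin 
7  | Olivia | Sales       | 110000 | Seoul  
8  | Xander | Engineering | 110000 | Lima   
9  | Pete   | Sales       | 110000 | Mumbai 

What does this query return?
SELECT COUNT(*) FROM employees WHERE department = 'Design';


Counting rows where department = 'Design'


0


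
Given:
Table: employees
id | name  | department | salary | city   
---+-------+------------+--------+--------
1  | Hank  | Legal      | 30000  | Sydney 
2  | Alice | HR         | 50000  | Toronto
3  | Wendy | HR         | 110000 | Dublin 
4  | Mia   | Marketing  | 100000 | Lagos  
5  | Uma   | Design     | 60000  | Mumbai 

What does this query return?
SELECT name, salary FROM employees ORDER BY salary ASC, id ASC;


Sorting by salary ASC, then id ASC for ties

5 rows:
Hank, 30000
Alice, 50000
Uma, 60000
Mia, 100000
Wendy, 110000


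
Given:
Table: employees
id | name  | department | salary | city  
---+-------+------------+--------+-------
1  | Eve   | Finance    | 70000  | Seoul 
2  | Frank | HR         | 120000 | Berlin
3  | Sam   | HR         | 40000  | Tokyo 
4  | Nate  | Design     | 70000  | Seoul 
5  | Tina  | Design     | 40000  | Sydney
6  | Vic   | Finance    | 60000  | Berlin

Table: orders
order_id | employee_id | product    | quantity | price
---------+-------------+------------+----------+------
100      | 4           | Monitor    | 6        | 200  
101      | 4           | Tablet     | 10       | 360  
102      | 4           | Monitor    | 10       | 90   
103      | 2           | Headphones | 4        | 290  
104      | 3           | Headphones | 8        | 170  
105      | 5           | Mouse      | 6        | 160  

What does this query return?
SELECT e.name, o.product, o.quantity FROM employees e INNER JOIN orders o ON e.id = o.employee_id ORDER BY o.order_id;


Joining employees.id = orders.employee_id:
  employee Nate (id=4) -> order Monitor
  employee Nate (id=4) -> order Tablet
  employee Nate (id=4) -> order Monitor
  employee Frank (id=2) -> order Headphones
  employee Sam (id=3) -> order Headphones
  employee Tina (id=5) -> order Mouse


6 rows:
Nate, Monitor, 6
Nate, Tablet, 10
Nate, Monitor, 10
Frank, Headphones, 4
Sam, Headphones, 8
Tina, Mouse, 6


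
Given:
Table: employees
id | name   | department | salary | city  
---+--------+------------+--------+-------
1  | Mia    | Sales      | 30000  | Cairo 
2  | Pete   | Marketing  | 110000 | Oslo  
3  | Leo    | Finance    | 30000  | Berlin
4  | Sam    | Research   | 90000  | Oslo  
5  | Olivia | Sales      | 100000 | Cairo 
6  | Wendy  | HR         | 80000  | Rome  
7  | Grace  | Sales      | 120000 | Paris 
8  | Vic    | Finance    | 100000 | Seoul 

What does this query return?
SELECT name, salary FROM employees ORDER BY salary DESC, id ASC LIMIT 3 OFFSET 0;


Sort by salary DESC (id ASC tiebreak), then skip 0 and take 3
Rows 1 through 3

3 rows:
Grace, 120000
Pete, 110000
Olivia, 100000


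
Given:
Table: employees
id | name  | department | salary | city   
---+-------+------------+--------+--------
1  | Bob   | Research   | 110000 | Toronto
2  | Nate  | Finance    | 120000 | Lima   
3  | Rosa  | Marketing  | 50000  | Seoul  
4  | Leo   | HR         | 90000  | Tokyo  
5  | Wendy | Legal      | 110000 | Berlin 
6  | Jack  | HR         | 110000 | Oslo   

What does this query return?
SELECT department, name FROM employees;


Projecting columns: department, name

6 rows:
Research, Bob
Finance, Nate
Marketing, Rosa
HR, Leo
Legal, Wendy
HR, Jack


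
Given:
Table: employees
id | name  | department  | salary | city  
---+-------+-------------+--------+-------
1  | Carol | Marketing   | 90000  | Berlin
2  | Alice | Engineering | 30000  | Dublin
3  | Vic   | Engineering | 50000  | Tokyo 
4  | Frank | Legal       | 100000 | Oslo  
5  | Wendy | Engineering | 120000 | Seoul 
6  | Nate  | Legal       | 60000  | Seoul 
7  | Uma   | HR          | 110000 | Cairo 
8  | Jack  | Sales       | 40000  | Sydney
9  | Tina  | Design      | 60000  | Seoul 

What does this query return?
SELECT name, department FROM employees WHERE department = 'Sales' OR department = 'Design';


Filtering: department = 'Sales' OR 'Design'
Matching: 2 rows

2 rows:
Jack, Sales
Tina, Design


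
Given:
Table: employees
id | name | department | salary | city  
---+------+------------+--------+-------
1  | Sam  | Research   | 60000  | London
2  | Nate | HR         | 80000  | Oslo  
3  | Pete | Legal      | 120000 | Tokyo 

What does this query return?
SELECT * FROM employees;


SELECT * returns all 3 rows with all columns

3 rows:
1, Sam, Research, 60000, London
2, Nate, HR, 80000, Oslo
3, Pete, Legal, 120000, Tokyo


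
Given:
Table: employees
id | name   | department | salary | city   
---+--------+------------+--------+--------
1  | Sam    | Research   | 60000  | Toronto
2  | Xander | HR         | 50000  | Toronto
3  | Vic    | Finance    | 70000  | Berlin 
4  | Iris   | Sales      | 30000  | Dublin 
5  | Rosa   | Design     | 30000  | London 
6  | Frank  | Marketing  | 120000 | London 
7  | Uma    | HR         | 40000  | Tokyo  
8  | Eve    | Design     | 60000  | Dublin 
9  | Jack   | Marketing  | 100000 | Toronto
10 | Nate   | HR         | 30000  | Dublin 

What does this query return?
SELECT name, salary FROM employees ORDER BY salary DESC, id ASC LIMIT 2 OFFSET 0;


Sort by salary DESC (id ASC tiebreak), then skip 0 and take 2
Rows 1 through 2

2 rows:
Frank, 120000
Jack, 100000


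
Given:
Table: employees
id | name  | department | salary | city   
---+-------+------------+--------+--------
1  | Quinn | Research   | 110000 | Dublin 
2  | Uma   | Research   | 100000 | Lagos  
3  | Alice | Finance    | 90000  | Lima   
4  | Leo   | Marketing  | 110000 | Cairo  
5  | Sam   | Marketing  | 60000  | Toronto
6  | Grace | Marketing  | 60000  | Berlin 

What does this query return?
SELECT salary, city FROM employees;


Projecting columns: salary, city

6 rows:
110000, Dublin
100000, Lagos
90000, Lima
110000, Cairo
60000, Toronto
60000, Berlin


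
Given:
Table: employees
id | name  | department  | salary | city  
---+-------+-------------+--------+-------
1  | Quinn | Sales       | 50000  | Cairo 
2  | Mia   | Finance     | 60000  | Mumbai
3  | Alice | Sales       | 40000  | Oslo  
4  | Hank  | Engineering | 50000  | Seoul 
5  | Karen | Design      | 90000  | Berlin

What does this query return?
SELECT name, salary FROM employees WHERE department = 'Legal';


Filtering: department = 'Legal'
Matching rows: 0

Empty result set (0 rows)


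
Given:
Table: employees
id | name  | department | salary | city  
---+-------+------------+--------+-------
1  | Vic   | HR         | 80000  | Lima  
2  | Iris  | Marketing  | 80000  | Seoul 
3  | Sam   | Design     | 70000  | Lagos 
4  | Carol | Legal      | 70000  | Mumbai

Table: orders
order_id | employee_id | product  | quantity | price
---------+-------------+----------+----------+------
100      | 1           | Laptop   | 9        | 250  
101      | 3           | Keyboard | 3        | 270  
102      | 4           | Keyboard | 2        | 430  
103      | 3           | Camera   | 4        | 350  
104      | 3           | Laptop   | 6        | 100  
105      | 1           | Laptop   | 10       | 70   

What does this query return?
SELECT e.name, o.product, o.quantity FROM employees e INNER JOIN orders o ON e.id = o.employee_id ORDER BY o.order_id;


Joining employees.id = orders.employee_id:
  employee Vic (id=1) -> order Laptop
  employee Sam (id=3) -> order Keyboard
  employee Carol (id=4) -> order Keyboard
  employee Sam (id=3) -> order Camera
  employee Sam (id=3) -> order Laptop
  employee Vic (id=1) -> order Laptop


6 rows:
Vic, Laptop, 9
Sam, Keyboard, 3
Carol, Keyboard, 2
Sam, Camera, 4
Sam, Laptop, 6
Vic, Laptop, 10


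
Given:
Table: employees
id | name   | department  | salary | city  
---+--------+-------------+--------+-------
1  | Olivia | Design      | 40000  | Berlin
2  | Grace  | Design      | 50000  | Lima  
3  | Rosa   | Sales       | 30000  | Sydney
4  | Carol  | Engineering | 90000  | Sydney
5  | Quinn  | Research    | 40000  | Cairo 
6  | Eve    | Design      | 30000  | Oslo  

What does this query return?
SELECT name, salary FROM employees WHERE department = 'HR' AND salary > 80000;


Filtering: department = 'HR' AND salary > 80000
Matching: 0 rows

Empty result set (0 rows)


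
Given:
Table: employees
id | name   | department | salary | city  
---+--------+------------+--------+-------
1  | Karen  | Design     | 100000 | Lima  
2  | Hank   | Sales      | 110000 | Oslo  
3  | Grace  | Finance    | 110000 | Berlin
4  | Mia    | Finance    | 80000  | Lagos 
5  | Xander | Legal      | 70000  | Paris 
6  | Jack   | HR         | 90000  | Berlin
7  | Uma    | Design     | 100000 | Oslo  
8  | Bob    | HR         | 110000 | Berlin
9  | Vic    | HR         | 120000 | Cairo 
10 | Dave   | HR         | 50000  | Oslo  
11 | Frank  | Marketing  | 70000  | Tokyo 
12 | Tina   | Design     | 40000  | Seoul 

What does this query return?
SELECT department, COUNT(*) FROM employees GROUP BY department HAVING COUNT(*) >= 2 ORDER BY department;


Groups with count >= 2:
  Design: 3 -> PASS
  Finance: 2 -> PASS
  HR: 4 -> PASS
  Legal: 1 -> filtered out
  Marketing: 1 -> filtered out
  Sales: 1 -> filtered out


3 groups:
Design, 3
Finance, 2
HR, 4


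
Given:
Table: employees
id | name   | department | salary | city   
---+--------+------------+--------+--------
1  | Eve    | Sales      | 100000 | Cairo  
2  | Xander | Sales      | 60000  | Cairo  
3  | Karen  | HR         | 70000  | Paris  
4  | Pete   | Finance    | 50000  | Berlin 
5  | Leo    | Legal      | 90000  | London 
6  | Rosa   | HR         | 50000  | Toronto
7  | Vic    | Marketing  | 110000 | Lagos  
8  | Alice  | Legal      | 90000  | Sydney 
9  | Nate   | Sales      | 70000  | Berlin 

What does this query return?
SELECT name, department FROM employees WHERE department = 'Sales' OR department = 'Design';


Filtering: department = 'Sales' OR 'Design'
Matching: 3 rows

3 rows:
Eve, Sales
Xander, Sales
Nate, Sales


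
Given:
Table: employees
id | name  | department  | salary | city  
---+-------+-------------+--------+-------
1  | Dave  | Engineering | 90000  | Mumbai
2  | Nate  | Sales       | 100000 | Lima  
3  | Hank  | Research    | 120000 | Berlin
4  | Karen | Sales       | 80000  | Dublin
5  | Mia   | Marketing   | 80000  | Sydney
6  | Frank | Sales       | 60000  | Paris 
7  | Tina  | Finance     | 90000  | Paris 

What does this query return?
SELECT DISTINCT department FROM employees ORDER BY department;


All 'department' values (row order): Engineering, Sales, Research, Sales, Marketing, Sales, Finance
Removing duplicates leaves 5 unique value(s).

5 values:
Engineering
Finance
Marketing
Research
Sales


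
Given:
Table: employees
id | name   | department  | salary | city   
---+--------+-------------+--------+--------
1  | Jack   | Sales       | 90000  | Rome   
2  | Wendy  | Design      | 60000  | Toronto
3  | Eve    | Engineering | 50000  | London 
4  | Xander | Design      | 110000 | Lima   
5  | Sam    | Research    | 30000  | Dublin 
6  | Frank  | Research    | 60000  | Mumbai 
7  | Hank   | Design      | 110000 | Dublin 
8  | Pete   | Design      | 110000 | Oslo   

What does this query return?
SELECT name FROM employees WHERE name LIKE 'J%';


LIKE 'J%' matches names starting with 'J'
Matching: 1

1 rows:
Jack
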